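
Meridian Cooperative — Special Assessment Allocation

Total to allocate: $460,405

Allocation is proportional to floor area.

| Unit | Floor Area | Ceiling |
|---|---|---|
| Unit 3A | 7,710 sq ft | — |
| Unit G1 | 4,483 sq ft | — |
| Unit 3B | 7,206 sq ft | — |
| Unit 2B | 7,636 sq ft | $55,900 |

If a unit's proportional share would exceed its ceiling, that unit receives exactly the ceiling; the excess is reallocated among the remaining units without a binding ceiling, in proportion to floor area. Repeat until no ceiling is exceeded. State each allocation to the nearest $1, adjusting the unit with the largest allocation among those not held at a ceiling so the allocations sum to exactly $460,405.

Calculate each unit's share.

Sum of floor area: 27,035.
Pro-rata shares before constraints: Unit 3A 131,301.00; Unit G1 76,345.32; Unit 3B 122,717.90; Unit 2B 130,040.78.
Capped: Unit 2B ($55,900); remaining pool $404,505 reallocated over remaining floor area 19,399.
Shares after redistribution: Unit 3A 160,767.75 → $160,768; Unit G1 93,478.83 → $93,479; Unit 3B 150,258.42 → $150,258.

Unit 3A: $160,768 | Unit G1: $93,479 | Unit 3B: $150,258 | Unit 2B: $55,900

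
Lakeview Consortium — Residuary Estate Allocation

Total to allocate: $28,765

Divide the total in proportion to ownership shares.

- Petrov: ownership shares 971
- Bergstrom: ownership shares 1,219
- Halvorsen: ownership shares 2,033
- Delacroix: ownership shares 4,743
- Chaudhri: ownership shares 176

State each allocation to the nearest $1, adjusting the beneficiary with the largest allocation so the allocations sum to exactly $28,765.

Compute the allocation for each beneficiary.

Sum of ownership shares: 9,142.
Raw shares: Petrov 971/9,142 × $28,765 = 3,055.22; Bergstrom 1,219/9,142 × $28,765 = 3,835.54; Halvorsen 2,033/9,142 × $28,765 = 6,396.77; Delacroix 4,743/9,142 × $28,765 = 14,923.69; Chaudhri 176/9,142 × $28,765 = 553.78.
Rounded to nearest $1: Petrov $3,055; Bergstrom $3,836; Halvorsen $6,397; Delacroix $14,924; Chaudhri $554. Sum = $28,766.
Difference $28,765 − $28,766 = −$1 applied to largest allocation (Delacroix): Delacroix becomes $14,923.

Petrov: $3,055 | Bergstrom: $3,836 | Halvorsen: $6,397 | Delacroix: $14,923 | Chaudhri: $554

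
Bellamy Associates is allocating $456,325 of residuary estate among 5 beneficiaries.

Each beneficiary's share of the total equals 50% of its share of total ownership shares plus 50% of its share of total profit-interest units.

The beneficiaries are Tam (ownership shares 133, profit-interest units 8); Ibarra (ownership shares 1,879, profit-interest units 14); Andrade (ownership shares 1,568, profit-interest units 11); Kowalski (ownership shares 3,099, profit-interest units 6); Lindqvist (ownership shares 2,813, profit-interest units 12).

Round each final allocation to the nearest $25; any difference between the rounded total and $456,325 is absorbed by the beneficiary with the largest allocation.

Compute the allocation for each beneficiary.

Tam: $38,975 | Ibarra: $107,800 | Andrade: $86,900 | Kowalski: $101,325 | Lindqvist: $121,325

Ownership shares total 9,492; profit-interest units total 51.
Combined weights (50% ownership shares + 50% profit-interest units): Tam 0.0854; Ibarra 0.2362; Andrade 0.1904; Kowalski 0.2221; Lindqvist 0.2658.
Raw shares: Tam 38,987.16; Ibarra 107,799.02; Andrade 86,902.08; Kowalski 101,334.39; Lindqvist 121,302.35.
At nearest $25: Tam $38,975; Ibarra $107,800; Andrade $86,900; Kowalski $101,325; Lindqvist $121,300. Sum = $456,300.
Difference $456,325 − $456,300 = +$25 applied to largest allocation (Lindqvist): Lindqvist becomes $121,325.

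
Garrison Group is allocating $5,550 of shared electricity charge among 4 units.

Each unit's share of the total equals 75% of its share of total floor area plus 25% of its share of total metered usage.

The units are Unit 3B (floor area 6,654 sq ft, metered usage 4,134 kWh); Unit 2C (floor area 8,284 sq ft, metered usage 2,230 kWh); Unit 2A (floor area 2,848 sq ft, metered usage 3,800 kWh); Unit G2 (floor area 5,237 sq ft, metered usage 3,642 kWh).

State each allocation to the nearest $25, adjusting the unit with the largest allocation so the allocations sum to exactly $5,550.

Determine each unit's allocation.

Unit 3B: $1,625 | Unit 2C: $1,700 | Unit 2A: $900 | Unit G2: $1,325

Totals — floor area 23,023, metered usage 13,806.
Composite weights (75% floor area + 25% metered usage): Unit 3B 0.2916; Unit 2C 0.3102; Unit 2A 0.1616; Unit G2 0.2366.
Pro-rata amounts: Unit 3B 1,618.49; Unit 2C 1,721.84; Unit 2A 896.81; Unit G2 1,312.86.
Rounded to nearest $25: Unit 3B $1,625; Unit 2C $1,725; Unit 2A $900; Unit G2 $1,325. Sum = $5,575.
Difference $5,550 − $5,575 = −$25 applied to largest allocation (Unit 2C): Unit 2C becomes $1,700.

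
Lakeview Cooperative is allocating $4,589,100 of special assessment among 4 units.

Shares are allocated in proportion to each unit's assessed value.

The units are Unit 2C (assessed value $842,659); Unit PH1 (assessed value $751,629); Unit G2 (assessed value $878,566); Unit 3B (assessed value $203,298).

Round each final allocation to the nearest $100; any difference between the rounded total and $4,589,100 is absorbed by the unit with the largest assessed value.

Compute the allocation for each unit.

Unit 2C: $1,445,000 · Unit PH1: $1,288,900 · Unit G2: $1,506,600 · Unit 3B: $348,600

Combined assessed value = 842,659 + 751,629 + 878,566 + 203,298 = 2,676,152.
Pro-rata amounts: Unit 2C 1,445,002.53; Unit PH1 1,288,903.11; Unit G2 1,506,576.32; Unit 3B 348,618.04.
After rounding ($100): Unit 2C $1,445,000; Unit PH1 $1,288,900; Unit G2 $1,506,600; Unit 3B $348,600. Sum = $4,589,100.
No rounding difference to absorb.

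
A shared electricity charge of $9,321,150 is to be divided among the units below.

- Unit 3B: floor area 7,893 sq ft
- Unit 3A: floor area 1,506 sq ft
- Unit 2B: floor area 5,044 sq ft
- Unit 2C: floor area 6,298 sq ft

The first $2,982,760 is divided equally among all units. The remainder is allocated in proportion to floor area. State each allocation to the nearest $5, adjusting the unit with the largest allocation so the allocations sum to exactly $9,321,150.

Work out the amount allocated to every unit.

Equal tier: $2,982,760 ÷ 4 = $745,690 apiece.
Remainder $6,338,390 by floor area (total 20,741): Unit 3B 2,412,078.12 → $2,412,080; Unit 3A 460,229.27 → $460,230; Unit 2B 1,541,431.91 → $1,541,430; Unit 2C 1,924,650.70 → $1,924,650.
Totals: Unit 3B $745,690 + $2,412,080 = $3,157,770; Unit 3A $745,690 + $460,230 = $1,205,920; Unit 2B $745,690 + $1,541,430 = $2,287,120; Unit 2C $745,690 + $1,924,650 = $2,670,340.

Unit 3B: $3,157,770 | Unit 3A: $1,205,920 | Unit 2B: $2,287,120 | Unit 2C: $2,670,340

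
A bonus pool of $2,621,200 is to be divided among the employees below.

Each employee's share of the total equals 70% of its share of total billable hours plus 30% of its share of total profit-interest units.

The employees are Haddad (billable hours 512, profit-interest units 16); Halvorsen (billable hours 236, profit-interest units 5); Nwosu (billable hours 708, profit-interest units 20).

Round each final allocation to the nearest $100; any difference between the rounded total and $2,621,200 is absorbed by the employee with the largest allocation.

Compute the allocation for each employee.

Haddad: $952,100 | Halvorsen: $393,300 | Nwosu: $1,275,800

Totals — billable hours 1,456, profit-interest units 41.
Blended shares (70% billable hours + 30% profit-interest units): Haddad 0.3632; Halvorsen 0.1500; Nwosu 0.4867.
Raw shares: Haddad 952,090.66; Halvorsen 393,302.95; Nwosu 1,275,806.40.
At nearest $100: Haddad $952,100; Halvorsen $393,300; Nwosu $1,275,800. Sum = $2,621,200.
Sum already equals the total — no adjustment.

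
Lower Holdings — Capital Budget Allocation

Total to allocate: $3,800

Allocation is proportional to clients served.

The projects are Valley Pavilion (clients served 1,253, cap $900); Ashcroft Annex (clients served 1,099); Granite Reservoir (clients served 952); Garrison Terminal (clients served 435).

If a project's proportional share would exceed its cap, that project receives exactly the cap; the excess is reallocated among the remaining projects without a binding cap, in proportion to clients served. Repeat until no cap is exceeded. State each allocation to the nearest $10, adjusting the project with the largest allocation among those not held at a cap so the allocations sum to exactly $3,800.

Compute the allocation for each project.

Valley Pavilion: $900 | Ashcroft Annex: $1,280 | Granite Reservoir: $1,110 | Garrison Terminal: $510

Clients served total: 3,739.
Pro-rata shares before constraints: Valley Pavilion 1,273.44; Ashcroft Annex 1,116.93; Granite Reservoir 967.53; Garrison Terminal 442.10.
Cap binds for Valley Pavilion ($900); residual $2,900 reallocated over remaining clients served 2,486.
Remaining shares: Ashcroft Annex 1,282.02 → $1,280; Granite Reservoir 1,110.54 → $1,110; Garrison Terminal 507.44 → $510.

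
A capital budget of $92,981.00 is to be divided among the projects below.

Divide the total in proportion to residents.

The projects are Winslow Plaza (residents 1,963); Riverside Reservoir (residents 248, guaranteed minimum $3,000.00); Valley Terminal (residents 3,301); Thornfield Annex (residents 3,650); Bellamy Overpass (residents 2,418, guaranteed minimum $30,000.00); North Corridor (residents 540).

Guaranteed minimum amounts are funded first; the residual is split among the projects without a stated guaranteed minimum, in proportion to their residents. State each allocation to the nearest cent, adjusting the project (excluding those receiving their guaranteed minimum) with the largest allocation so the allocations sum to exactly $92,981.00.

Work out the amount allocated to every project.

Guaranteed amounts: Riverside Reservoir $3,000.00; Bellamy Overpass $30,000.00. Residual $59,981.00.
Residual split over remaining residents 9,454: Winslow Plaza 12,454.2736 → $12,454.27; Valley Terminal 20,943.2284 → $20,943.23; Thornfield Annex 23,157.4624 → $23,157.46; North Corridor 3,426.0355 → $3,426.04.

Winslow Plaza: $12,454.27 · Riverside Reservoir: $3,000.00 · Valley Terminal: $20,943.23 · Thornfield Annex: $23,157.46 · Bellamy Overpass: $30,000.00 · North Corridor: $3,426.04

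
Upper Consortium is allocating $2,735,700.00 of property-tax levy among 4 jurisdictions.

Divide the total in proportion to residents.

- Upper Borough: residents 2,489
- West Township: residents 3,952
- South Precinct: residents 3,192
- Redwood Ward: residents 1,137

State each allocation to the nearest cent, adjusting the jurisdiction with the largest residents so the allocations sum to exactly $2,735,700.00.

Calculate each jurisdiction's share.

Upper Borough: $632,233.73 | West Township: $1,003,852.03 | South Precinct: $810,803.57 | Redwood Ward: $288,810.67

Combined residents = 2,489 + 3,952 + 3,192 + 1,137 = 10,770.
Unrounded shares: Upper Borough 632,233.7326; West Township 1,003,852.0334; South Precinct 810,803.5655; Redwood Ward 288,810.6685.
After rounding (cent): Upper Borough $632,233.73; West Township $1,003,852.03; South Precinct $810,803.57; Redwood Ward $288,810.67. Sum = $2,735,700.00.
Rounded total matches; no reconciliation needed.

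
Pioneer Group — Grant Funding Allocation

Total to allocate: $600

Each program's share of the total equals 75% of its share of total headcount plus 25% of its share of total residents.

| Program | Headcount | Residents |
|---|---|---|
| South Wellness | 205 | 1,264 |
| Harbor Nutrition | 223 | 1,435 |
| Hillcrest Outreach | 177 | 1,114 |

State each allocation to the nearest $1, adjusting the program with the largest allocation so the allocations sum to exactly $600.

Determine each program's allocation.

Totals — headcount 605, residents 3,813.
Blended shares (75% headcount + 25% residents): South Wellness 0.3370; Harbor Nutrition 0.3705; Hillcrest Outreach 0.2925.
Unrounded shares: South Wellness 202.20; Harbor Nutrition 222.32; Hillcrest Outreach 175.48.
After rounding ($1): South Wellness $202; Harbor Nutrition $222; Hillcrest Outreach $175. Sum = $599.
Difference $600 − $599 = +$1 applied to largest allocation (Harbor Nutrition): Harbor Nutrition becomes $223.

South Wellness: $202; Harbor Nutrition: $223; Hillcrest Outreach: $175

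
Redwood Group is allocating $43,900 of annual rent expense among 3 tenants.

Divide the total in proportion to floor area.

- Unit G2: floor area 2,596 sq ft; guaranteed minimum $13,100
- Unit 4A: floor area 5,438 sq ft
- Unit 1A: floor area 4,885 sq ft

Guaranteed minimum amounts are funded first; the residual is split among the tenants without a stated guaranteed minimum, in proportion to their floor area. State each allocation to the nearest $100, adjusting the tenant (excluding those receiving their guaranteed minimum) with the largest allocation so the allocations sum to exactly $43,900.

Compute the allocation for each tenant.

Fund the minimums — Unit G2 $13,100. Remaining pool $30,800.
Remaining pool split over remaining floor area 10,323: Unit 4A 16,224.97 → $16,200; Unit 1A 14,575.03 → $14,600.

Unit G2: $13,100 · Unit 4A: $16,200 · Unit 1A: $14,600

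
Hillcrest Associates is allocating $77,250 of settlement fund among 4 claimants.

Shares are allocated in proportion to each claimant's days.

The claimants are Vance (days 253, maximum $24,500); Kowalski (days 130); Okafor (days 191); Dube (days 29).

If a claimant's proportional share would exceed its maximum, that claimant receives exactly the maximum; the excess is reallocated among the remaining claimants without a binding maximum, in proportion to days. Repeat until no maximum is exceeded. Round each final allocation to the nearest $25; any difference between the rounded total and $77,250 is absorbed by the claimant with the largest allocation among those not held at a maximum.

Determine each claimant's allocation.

Vance: $24,500 | Kowalski: $19,600 | Okafor: $28,775 | Dube: $4,375

Total days = 603.
Unconstrained shares: Vance 32,411.69; Kowalski 16,654.23; Okafor 24,468.91; Dube 3,715.17.
Capped: Vance ($24,500); balance $52,750 reallocated over remaining days 350.
Redistributed shares: Kowalski 19,592.86 → $19,600; Okafor 28,786.43 → $28,775; Dube 4,370.71 → $4,375.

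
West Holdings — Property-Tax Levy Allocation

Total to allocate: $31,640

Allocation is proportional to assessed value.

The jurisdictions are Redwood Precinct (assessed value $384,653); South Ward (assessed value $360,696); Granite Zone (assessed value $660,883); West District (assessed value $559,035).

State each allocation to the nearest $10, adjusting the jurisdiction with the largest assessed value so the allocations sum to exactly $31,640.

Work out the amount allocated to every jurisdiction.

Redwood Precinct: $6,190 · South Ward: $5,810 · Granite Zone: $10,640 · West District: $9,000

Combined assessed value = 384,653 + 360,696 + 660,883 + 559,035 = 1,965,267.
Unrounded shares: Redwood Precinct 6,192.76; South Ward 5,807.06; Granite Zone 10,639.95; West District 9,000.24.
Rounded to nearest $10: Redwood Precinct $6,190; South Ward $5,810; Granite Zone $10,640; West District $9,000. Sum = $31,640.
No rounding difference to absorb.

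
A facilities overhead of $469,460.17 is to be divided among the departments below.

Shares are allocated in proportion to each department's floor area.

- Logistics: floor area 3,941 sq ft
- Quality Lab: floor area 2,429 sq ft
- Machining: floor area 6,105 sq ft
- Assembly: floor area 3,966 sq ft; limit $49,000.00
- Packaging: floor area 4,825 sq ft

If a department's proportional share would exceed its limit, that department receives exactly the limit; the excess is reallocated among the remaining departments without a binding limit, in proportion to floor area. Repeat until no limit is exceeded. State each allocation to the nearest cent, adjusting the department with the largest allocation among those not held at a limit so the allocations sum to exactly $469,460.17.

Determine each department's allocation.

Logistics: $95,782.28; Quality Lab: $59,034.55; Machining: $148,376.27; Assembly: $49,000.00; Packaging: $117,267.07

Sum of floor area: 21,266.
Pro-rata shares before constraints: Logistics 87,000.0249; Quality Lab 53,621.68499; Machining 134,771.6702; Assembly 87,551.9155; Packaging 106,514.8745.
Held at cap: Assembly ($49,000.00); balance $420,460.17 reallocated over remaining floor area 17,300.
Shares after redistribution: Logistics 95,782.28497 → $95,782.28; Quality Lab 59,034.5522 → $59,034.55; Machining 148,376.2623 → $148,376.26; Packaging 117,267.0705 → $117,267.07.
Rounding difference +$0.01 applied to Machining → $148,376.27.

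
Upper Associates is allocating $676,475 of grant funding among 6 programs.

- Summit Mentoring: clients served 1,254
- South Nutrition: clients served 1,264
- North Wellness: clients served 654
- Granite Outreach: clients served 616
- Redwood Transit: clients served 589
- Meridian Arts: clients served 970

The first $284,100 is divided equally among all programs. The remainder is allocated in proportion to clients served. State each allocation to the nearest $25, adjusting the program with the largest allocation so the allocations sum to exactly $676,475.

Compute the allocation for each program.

Summit Mentoring: $139,375 · South Nutrition: $140,100 · North Wellness: $95,350 · Granite Outreach: $92,550 · Redwood Transit: $90,575 · Meridian Arts: $118,525

First tranche $284,100 split equally: $47,350 each.
Remainder $392,375 by clients served (total 5,347): Summit Mentoring 92,021.37 → $92,025; South Nutrition 92,755.19 → $92,750; North Wellness 47,992.00 → $48,000; Granite Outreach 45,203.48 → $45,200; Redwood Transit 43,222.16 → $43,225; Meridian Arts 71,180.80 → $71,175.
Totals: Summit Mentoring $47,350 + $92,025 = $139,375; South Nutrition $47,350 + $92,750 = $140,100; North Wellness $47,350 + $48,000 = $95,350; Granite Outreach $47,350 + $45,200 = $92,550; Redwood Transit $47,350 + $43,225 = $90,575; Meridian Arts $47,350 + $71,175 = $118,525.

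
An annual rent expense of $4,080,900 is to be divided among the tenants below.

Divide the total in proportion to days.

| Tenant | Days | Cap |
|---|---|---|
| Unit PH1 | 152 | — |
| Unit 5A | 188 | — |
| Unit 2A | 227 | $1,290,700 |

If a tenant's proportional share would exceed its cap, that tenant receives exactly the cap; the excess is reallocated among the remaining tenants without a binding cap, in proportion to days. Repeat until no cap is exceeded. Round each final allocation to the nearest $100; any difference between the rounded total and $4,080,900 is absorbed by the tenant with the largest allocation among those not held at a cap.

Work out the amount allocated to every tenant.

Combined days = 567.
Pro-rata shares before constraints: Unit PH1 1,093,997.88; Unit 5A 1,353,102.65; Unit 2A 1,633,799.47.
Held at cap: Unit 2A ($1,290,700); balance $2,790,200 reallocated over remaining days 340.
Shares after redistribution: Unit PH1 1,247,383.53 → $1,247,400; Unit 5A 1,542,816.47 → $1,542,800.

Unit PH1: $1,247,400 · Unit 5A: $1,542,800 · Unit 2A: $1,290,700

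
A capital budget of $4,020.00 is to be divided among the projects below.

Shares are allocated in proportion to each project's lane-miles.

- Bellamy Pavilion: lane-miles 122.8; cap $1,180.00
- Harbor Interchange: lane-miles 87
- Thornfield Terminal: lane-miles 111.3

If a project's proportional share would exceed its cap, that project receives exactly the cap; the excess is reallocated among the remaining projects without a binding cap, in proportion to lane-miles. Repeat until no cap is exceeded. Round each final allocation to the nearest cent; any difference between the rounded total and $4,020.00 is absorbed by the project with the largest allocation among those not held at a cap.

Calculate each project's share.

Sum of lane-miles: 321.1.
Proportional shares (ignoring caps): Bellamy Pavilion 1,537.3902; Harbor Interchange 1,089.1934; Thornfield Terminal 1,393.4164.
Held at cap: Bellamy Pavilion ($1,180.00); remaining pool $2,840.00 reallocated over remaining lane-miles 198.3.
Redistributed shares: Harbor Interchange 1,245.9909 → $1,245.99; Thornfield Terminal 1,594.0091 → $1,594.01.

Bellamy Pavilion: $1,180.00 · Harbor Interchange: $1,245.99 · Thornfield Terminal: $1,594.01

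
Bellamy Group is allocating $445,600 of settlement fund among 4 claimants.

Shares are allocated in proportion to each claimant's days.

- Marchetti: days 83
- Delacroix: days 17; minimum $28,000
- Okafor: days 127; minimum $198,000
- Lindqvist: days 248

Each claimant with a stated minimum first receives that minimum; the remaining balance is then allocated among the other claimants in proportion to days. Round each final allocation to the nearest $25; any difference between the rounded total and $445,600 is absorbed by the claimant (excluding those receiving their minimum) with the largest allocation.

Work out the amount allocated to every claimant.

Minimums first: Delacroix $28,000; Okafor $198,000. Remaining pool $219,600.
Remaining pool split over remaining days 331: Marchetti 55,065.86 → $55,075; Lindqvist 164,534.14 → $164,525.

Marchetti: $55,075 · Delacroix: $28,000 · Okafor: $198,000 · Lindqvist: $164,525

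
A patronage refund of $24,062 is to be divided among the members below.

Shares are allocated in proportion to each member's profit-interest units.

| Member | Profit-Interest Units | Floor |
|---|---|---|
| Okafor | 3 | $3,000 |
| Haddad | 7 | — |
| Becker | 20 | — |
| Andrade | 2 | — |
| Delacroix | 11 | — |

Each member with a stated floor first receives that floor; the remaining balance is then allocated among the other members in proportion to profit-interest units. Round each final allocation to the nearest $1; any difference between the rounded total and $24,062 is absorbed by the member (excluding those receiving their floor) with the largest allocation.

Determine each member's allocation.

Okafor: $3,000; Haddad: $3,686; Becker: $10,531; Andrade: $1,053; Delacroix: $5,792

Fund the minimums — Okafor $3,000. Residual $21,062.
Residual split over remaining profit-interest units 40: Haddad 3,685.85 → $3,686; Becker 10,531.00 → $10,531; Andrade 1,053.10 → $1,053; Delacroix 5,792.05 → $5,792.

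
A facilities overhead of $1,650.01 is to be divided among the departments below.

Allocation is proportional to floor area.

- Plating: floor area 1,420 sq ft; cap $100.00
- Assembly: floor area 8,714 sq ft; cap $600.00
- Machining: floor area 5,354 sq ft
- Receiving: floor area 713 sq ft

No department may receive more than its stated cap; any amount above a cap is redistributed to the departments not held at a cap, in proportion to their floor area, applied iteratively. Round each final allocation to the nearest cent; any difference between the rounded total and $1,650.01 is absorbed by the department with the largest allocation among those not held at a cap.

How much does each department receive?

Plating: $100.00 · Assembly: $600.00 · Machining: $838.36 · Receiving: $111.65

Floor area total: 16,201.
Proportional shares (ignoring caps): Plating 144.6216; Assembly 887.4876; Machining 545.2845; Receiving 72.6163.
Capped: Plating ($100.00), Assembly ($600.00); balance $950.01 reallocated over remaining floor area 6,067.
Shares after redistribution: Machining 838.3639 → $838.36; Receiving 111.6461 → $111.65.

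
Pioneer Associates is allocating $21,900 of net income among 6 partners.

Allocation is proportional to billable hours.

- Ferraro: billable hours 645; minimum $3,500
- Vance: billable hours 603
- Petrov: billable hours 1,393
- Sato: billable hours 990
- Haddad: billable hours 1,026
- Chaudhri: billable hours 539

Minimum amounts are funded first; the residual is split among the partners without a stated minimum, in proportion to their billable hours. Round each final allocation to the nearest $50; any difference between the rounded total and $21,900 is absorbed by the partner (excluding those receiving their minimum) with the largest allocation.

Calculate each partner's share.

Fund the minimums — Ferraro $3,500. Residual $18,400.
Residual split over remaining billable hours 4,551: Vance 2,437.97 → $2,450; Petrov 5,631.99 → $5,650; Sato 4,002.64 → $4,000; Haddad 4,148.19 → $4,150; Chaudhri 2,179.21 → $2,200.
Rounding difference −$50 applied to Petrov → $5,600.

Ferraro: $3,500 · Vance: $2,450 · Petrov: $5,600 · Sato: $4,000 · Haddad: $4,150 · Chaudhri: $2,200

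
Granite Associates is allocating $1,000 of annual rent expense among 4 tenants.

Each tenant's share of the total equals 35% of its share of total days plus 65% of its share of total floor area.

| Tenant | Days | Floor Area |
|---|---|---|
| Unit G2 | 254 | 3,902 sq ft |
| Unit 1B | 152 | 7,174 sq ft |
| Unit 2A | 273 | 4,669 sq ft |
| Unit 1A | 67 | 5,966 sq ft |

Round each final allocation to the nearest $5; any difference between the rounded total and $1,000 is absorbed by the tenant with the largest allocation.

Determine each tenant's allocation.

Totals — days 746, floor area 21,711.
Combined weights (35% days + 65% floor area): Unit G2 0.2360; Unit 1B 0.2861; Unit 2A 0.2679; Unit 1A 0.2100.
Unrounded shares: Unit G2 235.99; Unit 1B 286.09; Unit 2A 267.87; Unit 1A 210.05.
At nearest $5: Unit G2 $235; Unit 1B $285; Unit 2A $270; Unit 1A $210. Sum = $1,000.
Sum already equals the total — no adjustment.

Unit G2: $235 · Unit 1B: $285 · Unit 2A: $270 · Unit 1A: $210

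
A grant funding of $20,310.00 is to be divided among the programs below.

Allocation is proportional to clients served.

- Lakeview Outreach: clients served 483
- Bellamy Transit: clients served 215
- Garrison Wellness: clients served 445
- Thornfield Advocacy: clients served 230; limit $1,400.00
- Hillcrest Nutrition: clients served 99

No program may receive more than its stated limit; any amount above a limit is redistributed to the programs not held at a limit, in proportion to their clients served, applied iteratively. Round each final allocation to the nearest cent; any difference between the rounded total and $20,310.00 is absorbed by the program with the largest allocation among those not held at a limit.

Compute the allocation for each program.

Lakeview Outreach: $7,353.89 · Bellamy Transit: $3,273.47 · Garrison Wellness: $6,775.32 · Thornfield Advocacy: $1,400.00 · Hillcrest Nutrition: $1,507.32

Total clients served = 1,472.
Pro-rata shares before constraints: Lakeview Outreach 6,664.2188; Bellamy Transit 2,966.4742; Garrison Wellness 6,139.9117; Thornfield Advocacy 3,173.4375; Hillcrest Nutrition 1,365.9579.
Cap binds for Thornfield Advocacy ($1,400.00); balance $18,910.00 reallocated over remaining clients served 1,242.
Redistributed shares: Lakeview Outreach 7,353.8889 → $7,353.89; Bellamy Transit 3,273.4702 → $3,273.47; Garrison Wellness 6,775.3221 → $6,775.32; Hillcrest Nutrition 1,507.3188 → $1,507.32.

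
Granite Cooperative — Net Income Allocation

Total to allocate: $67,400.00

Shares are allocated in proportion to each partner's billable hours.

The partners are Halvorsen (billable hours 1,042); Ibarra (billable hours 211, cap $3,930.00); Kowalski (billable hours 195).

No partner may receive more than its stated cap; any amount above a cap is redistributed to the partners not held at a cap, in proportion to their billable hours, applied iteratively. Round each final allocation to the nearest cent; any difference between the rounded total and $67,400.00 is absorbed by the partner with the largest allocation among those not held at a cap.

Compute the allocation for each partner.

Sum of billable hours: 1,448.
Unconstrained shares: Halvorsen 48,501.9337; Ibarra 9,821.4088; Kowalski 9,076.6575.
Capped: Ibarra ($3,930.00); balance $63,470.00 reallocated over remaining billable hours 1,237.
Redistributed shares: Halvorsen 53,464.6241 → $53,464.62; Kowalski 10,005.3759 → $10,005.38.

Halvorsen: $53,464.62 | Ibarra: $3,930.00 | Kowalski: $10,005.38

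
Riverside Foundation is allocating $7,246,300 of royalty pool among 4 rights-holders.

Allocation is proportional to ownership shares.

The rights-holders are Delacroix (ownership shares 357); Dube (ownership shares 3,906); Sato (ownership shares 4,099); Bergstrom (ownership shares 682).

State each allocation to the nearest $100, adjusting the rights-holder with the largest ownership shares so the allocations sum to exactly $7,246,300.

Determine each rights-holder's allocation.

Sum of ownership shares: 357 + 3,906 + 4,099 + 682 = 9,044.
Raw shares: Delacroix 286,038.16; Dube 3,129,593.96; Sato 3,284,230.84; Bergstrom 546,437.04.
Rounded to nearest $100: Delacroix $286,000; Dube $3,129,600; Sato $3,284,200; Bergstrom $546,400. Sum = $7,246,200.
Difference $7,246,300 − $7,246,200 = +$100 applied to largest ownership shares (Sato): Sato becomes $3,284,300.

Delacroix: $286,000 | Dube: $3,129,600 | Sato: $3,284,300 | Bergstrom: $546,400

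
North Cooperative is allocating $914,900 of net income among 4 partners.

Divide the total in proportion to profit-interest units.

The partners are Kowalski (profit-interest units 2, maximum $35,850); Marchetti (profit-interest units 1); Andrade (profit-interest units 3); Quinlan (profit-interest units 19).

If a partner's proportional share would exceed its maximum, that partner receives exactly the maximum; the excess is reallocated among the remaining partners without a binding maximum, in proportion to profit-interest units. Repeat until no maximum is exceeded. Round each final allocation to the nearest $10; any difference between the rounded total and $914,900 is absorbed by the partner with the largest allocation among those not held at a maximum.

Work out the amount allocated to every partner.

Kowalski: $35,850 | Marchetti: $38,220 | Andrade: $114,660 | Quinlan: $726,170

Total profit-interest units = 25.
Pro-rata shares before constraints: Kowalski 73,192.00; Marchetti 36,596.00; Andrade 109,788.00; Quinlan 695,324.00.
Cap binds for Kowalski ($35,850); residual $879,050 reallocated over remaining profit-interest units 23.
Shares after redistribution: Marchetti 38,219.57 → $38,220; Andrade 114,658.70 → $114,660; Quinlan 726,171.74 → $726,170.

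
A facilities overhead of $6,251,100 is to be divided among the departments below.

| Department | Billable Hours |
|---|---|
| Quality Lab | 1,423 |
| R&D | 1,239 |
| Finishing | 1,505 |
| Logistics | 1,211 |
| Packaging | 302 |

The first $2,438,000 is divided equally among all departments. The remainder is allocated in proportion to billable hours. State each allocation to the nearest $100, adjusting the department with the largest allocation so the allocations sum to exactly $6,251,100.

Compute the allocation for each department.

Equal tier: $2,438,000 ÷ 5 = $487,600 apiece.
Remainder $3,813,100 by billable hours (total 5,680): Quality Lab 955,288.96 → $955,300; R&D 831,766.00 → $831,800; Finishing 1,010,337.24 → $1,010,300; Logistics 812,969.03 → $813,000; Packaging 202,738.77 → $202,700.
Totals: Quality Lab $487,600 + $955,300 = $1,442,900; R&D $487,600 + $831,800 = $1,319,400; Finishing $487,600 + $1,010,300 = $1,497,900; Logistics $487,600 + $813,000 = $1,300,600; Packaging $487,600 + $202,700 = $690,300.

Quality Lab: $1,442,900 | R&D: $1,319,400 | Finishing: $1,497,900 | Logistics: $1,300,600 | Packaging: $690,300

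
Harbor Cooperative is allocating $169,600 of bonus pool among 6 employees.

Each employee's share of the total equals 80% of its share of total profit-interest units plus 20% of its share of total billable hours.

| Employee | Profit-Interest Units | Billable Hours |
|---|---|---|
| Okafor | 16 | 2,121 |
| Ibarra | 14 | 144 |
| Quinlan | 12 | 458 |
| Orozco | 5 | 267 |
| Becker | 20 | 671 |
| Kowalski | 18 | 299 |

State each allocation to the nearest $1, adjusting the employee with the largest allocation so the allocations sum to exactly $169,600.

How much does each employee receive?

Totals — profit-interest units 85, billable hours 3,960.
Composite weights (80% profit-interest units + 20% billable hours): Okafor 0.2577; Ibarra 0.1390; Quinlan 0.1361; Orozco 0.0605; Becker 0.2221; Kowalski 0.1845.
Unrounded shares: Okafor 43,707.52; Ibarra 23,580.75; Quinlan 23,077.89; Orozco 10,268.21; Becker 37,672.26; Kowalski 31,293.37.
After rounding ($1): Okafor $43,708; Ibarra $23,581; Quinlan $23,078; Orozco $10,268; Becker $37,672; Kowalski $31,293. Sum = $169,600.
Rounded total matches; no reconciliation needed.

Okafor: $43,708 · Ibarra: $23,581 · Quinlan: $23,078 · Orozco: $10,268 · Becker: $37,672 · Kowalski: $31,293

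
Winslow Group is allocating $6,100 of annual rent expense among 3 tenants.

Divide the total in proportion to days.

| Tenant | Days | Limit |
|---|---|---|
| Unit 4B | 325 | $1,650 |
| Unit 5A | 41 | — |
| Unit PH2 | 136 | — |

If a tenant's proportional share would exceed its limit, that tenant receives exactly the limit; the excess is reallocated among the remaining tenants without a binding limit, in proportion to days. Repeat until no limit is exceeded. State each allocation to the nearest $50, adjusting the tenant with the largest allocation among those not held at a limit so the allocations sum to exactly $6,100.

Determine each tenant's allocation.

Total days = 502.
Pro-rata shares before constraints: Unit 4B 3,949.20; Unit 5A 498.21; Unit PH2 1,652.59.
Held at cap: Unit 4B ($1,650); residual $4,450 reallocated over remaining days 177.
Remaining shares: Unit 5A 1,030.79 → $1,050; Unit PH2 3,419.21 → $3,400.

Unit 4B: $1,650; Unit 5A: $1,050; Unit PH2: $3,400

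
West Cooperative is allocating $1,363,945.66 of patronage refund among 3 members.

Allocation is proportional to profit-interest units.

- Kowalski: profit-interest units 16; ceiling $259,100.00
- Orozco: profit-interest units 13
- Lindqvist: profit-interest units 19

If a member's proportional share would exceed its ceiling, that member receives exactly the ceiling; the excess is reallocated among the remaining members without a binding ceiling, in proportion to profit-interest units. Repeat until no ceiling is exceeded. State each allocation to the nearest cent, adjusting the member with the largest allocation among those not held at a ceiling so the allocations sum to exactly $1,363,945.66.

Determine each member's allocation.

Total profit-interest units = 48.
Unconstrained shares: Kowalski 454,648.5533; Orozco 369,401.9496; Lindqvist 539,895.1571.
Capped: Kowalski ($259,100.00); balance $1,104,845.66 reallocated over remaining profit-interest units 32.
Redistributed shares: Orozco 448,843.5494 → $448,843.55; Lindqvist 656,002.1106 → $656,002.11.

Kowalski: $259,100.00; Orozco: $448,843.55; Lindqvist: $656,002.11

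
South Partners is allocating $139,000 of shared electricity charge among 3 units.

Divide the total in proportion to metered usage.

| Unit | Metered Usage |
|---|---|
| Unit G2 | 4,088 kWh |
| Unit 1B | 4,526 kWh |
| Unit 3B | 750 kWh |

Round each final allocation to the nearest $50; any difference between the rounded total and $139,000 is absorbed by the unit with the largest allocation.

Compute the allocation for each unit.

Unit G2: $60,700 | Unit 1B: $67,150 | Unit 3B: $11,150

Total metered usage = 9,364.
Unrounded shares: Unit G2 4,088/9,364 × $139,000 = 60,682.61; Unit 1B 4,526/9,364 × $139,000 = 67,184.32; Unit 3B 750/9,364 × $139,000 = 11,133.06.
After rounding ($50): Unit G2 $60,700; Unit 1B $67,200; Unit 3B $11,150. Sum = $139,050.
Difference $139,000 − $139,050 = −$50 applied to largest allocation (Unit 1B): Unit 1B becomes $67,150.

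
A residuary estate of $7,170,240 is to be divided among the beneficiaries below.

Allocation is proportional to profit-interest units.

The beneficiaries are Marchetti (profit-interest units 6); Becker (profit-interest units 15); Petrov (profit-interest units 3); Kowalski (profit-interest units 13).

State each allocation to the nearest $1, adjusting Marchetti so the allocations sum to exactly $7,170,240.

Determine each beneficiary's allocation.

Combined profit-interest units = 37.
Proportional shares: Marchetti 6/37 × $7,170,240 = 1,162,741.62; Becker 15/37 × $7,170,240 = 2,906,854.05; Petrov 3/37 × $7,170,240 = 581,370.81; Kowalski 13/37 × $7,170,240 = 2,519,273.51.
After rounding ($1): Marchetti $1,162,742; Becker $2,906,854; Petrov $581,371; Kowalski $2,519,274. Sum = $7,170,241.
Difference $7,170,240 − $7,170,241 = −$1 applied to Marchetti: Marchetti becomes $1,162,741.

Marchetti: $1,162,741 | Becker: $2,906,854 | Petrov: $581,371 | Kowalski: $2,519,274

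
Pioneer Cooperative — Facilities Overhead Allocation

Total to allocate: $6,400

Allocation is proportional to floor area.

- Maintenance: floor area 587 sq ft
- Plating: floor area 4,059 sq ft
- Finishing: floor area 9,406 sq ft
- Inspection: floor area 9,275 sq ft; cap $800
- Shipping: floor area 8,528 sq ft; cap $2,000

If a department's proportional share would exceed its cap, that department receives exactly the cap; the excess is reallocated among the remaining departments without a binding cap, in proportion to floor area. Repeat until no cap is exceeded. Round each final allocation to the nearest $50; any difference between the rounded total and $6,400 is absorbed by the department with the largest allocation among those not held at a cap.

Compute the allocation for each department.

Sum of floor area: 31,855.
Pro-rata shares before constraints: Maintenance 117.93; Plating 815.50; Finishing 1,889.76; Inspection 1,863.44; Shipping 1,713.36.
Held at cap: Inspection ($800); residual $5,600 reallocated over remaining floor area 22,580.
Held at cap: Shipping ($2,000); residual $3,600 reallocated over remaining floor area 14,052.
Remaining shares: Maintenance 150.38 → $150; Plating 1,039.88 → $1,050; Finishing 2,409.74 → $2,400.

Maintenance: $150 | Plating: $1,050 | Finishing: $2,400 | Inspection: $800 | Shipping: $2,000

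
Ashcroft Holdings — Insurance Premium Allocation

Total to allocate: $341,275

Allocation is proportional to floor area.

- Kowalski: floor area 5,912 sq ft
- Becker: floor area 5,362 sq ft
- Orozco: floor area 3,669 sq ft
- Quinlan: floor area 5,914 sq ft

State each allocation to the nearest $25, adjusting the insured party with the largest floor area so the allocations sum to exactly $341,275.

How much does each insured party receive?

Kowalski: $96,725; Becker: $87,725; Orozco: $60,025; Quinlan: $96,800

Combined floor area = 20,857.
Unrounded shares: Kowalski 5,912/20,857 × $341,275 = 96,735.76; Becker 5,362/20,857 × $341,275 = 87,736.33; Orozco 3,669/20,857 × $341,275 = 60,034.42; Quinlan 5,914/20,857 × $341,275 = 96,768.49.
After rounding ($25): Kowalski $96,725; Becker $87,725; Orozco $60,025; Quinlan $96,775. Sum = $341,250.
Difference $341,275 − $341,250 = +$25 applied to largest floor area (Quinlan): Quinlan becomes $96,800.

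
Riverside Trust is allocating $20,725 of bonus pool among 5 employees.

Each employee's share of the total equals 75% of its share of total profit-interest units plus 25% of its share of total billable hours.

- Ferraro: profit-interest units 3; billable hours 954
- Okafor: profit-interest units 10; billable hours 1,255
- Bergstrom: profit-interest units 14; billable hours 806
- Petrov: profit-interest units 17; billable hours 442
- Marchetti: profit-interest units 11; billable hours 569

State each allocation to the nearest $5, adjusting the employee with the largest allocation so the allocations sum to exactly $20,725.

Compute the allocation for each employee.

Profit-interest units total 55; billable hours total 4,026.
Blended shares (75% profit-interest units + 25% billable hours): Ferraro 0.1001; Okafor 0.2143; Bergstrom 0.2410; Petrov 0.2593; Marchetti 0.1853.
Proportional shares: Ferraro 2,075.59; Okafor 4,441.26; Bergstrom 4,993.87; Petrov 5,373.26; Marchetti 3,841.02.
After rounding ($5): Ferraro $2,075; Okafor $4,440; Bergstrom $4,995; Petrov $5,375; Marchetti $3,840. Sum = $20,725.
No rounding difference to absorb.

Ferraro: $2,075 · Okafor: $4,440 · Bergstrom: $4,995 · Petrov: $5,375 · Marchetti: $3,840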